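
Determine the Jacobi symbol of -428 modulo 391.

-1

(-428/391)
  = -(428/391)    [391 ≡ 3 mod 4 ⇒ (-1/391) = -1]
  = -(37/391)    [428 ≡ 37 mod 391]
  = -(391/37)    [QR: 37 ≡ 1 mod 4, sign kept]
  = -(21/37)    [391 ≡ 21 mod 37]
  = -(37/21)    [QR: 21 ≡ 1 mod 4, sign kept]
  = -(16/21)    [37 ≡ 16 mod 21]
  = -(1/21)    [21 ≡ 5 mod 8 ⇒ (2/21)^4 = +1]
  = -1    [(1/21) = 1]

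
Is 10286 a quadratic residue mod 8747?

no

(10286/8747)
  = (1539/8747)    [10286 ≡ 1539 mod 8747]
  = -(8747/1539)    [QR: both ≡ 3 mod 4, sign flips]
  = -(1052/1539)    [8747 ≡ 1052 mod 1539]
  = -(263/1539)    [1539 ≡ 3 mod 8 ⇒ (2/1539)^2 = +1]
  = (1539/263)    [QR: both ≡ 3 mod 4, sign flips]
  = (224/263)    [1539 ≡ 224 mod 263]
  = (7/263)    [263 ≡ 7 mod 8 ⇒ (2/263)^5 = +1]
  = -(263/7)    [QR: both ≡ 3 mod 4, sign flips]
  = -(4/7)    [263 ≡ 4 mod 7]
  = -(1/7)    [7 ≡ 7 mod 8 ⇒ (2/7)^2 = +1]
  = -1    [(1/7) = 1]
(10286/8747) = -1, and 8747 is prime, so 10286 is not a quadratic residue mod 8747.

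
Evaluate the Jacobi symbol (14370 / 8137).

1

(14370 / 8137)
  = (6233 / 8137)    [14370 ≡ 6233 mod 8137]
  = (8137 / 6233)    [QR: 6233 ≡ 1 mod 4, sign kept]
  = (1904 / 6233)    [8137 ≡ 1904 mod 6233]
  = (119 / 6233)    [6233 ≡ 1 mod 8 ⇒ (2 / 6233)^4 = +1]
  = (6233 / 119)    [QR: 6233 ≡ 1 mod 4, sign kept]
  = (45 / 119)    [6233 ≡ 45 mod 119]
  = (119 / 45)    [QR: 45 ≡ 1 mod 4, sign kept]
  = (29 / 45)    [119 ≡ 29 mod 45]
  = (45 / 29)    [QR: 29 ≡ 1 mod 4, sign kept]
  = (16 / 29)    [45 ≡ 16 mod 29]
  = (1 / 29)    [29 ≡ 5 mod 8 ⇒ (2 / 29)^4 = +1]
  = 1    [(1 / 29) = 1]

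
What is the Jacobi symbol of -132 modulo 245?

(-132/245)
  = (113/245)    [-132 ≡ 113 mod 245]
  = (245/113)    [QR: 113 ≡ 1 mod 4, sign kept]
  = (19/113)    [245 ≡ 19 mod 113]
  = (113/19)    [QR: 113 ≡ 1 mod 4, sign kept]
  = (18/19)    [113 ≡ 18 mod 19]
  = -(9/19)    [19 ≡ 3 mod 8 ⇒ (2/19) = -1]
  = -(19/9)    [QR: 9 ≡ 1 mod 4, sign kept]
  = -(1/9)    [19 ≡ 1 mod 9]
  = -1    [(1/9) = 1]

-1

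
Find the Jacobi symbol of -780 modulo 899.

1

(-780/899)
  = -(780/899)    [899 ≡ 3 mod 4 ⇒ (-1/899) = -1]
  = -(195/899)    [899 ≡ 3 mod 8 ⇒ (2/899)^2 = +1]
  = (899/195)    [QR: both ≡ 3 mod 4, sign flips]
  = (119/195)    [899 ≡ 119 mod 195]
  = -(195/119)    [QR: both ≡ 3 mod 4, sign flips]
  = -(76/119)    [195 ≡ 76 mod 119]
  = -(19/119)    [119 ≡ 7 mod 8 ⇒ (2/119)^2 = +1]
  = (119/19)    [QR: both ≡ 3 mod 4, sign flips]
  = (5/19)    [119 ≡ 5 mod 19]
  = (19/5)    [QR: 5 ≡ 1 mod 4, sign kept]
  = (4/5)    [19 ≡ 4 mod 5]
  = (1/5)    [5 ≡ 5 mod 8 ⇒ (2/5)^2 = +1]
  = 1    [(1/5) = 1]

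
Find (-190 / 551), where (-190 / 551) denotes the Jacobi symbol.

0

(-190 / 551)
  = (361 / 551)    [-190 ≡ 361 mod 551]
  = (551 / 361)    [QR: 361 ≡ 1 mod 4, sign kept]
  = (190 / 361)    [551 ≡ 190 mod 361]
  = (95 / 361)    [361 ≡ 1 mod 8 ⇒ (2 / 361) = +1]
  = (361 / 95)    [QR: 361 ≡ 1 mod 4, sign kept]
  = (76 / 95)    [361 ≡ 76 mod 95]
  = (19 / 95)    [95 ≡ 7 mod 8 ⇒ (2 / 95)^2 = +1]
  = -(95 / 19)    [QR: both ≡ 3 mod 4, sign flips]
  = -(0 / 19)    [95 ≡ 0 mod 19]
  = 0    [numerator 0, gcd > 1]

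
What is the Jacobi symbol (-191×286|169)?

0

By multiplicativity, (-191·286|169) = (-191|169)·(286|169).
First factor (-191|169):
(-191|169)
  = (147|169)    [-191 ≡ 147 mod 169]
  = (169|147)    [QR: 169 ≡ 1 mod 4, sign kept]
  = (22|147)    [169 ≡ 22 mod 147]
  = -(11|147)    [147 ≡ 3 mod 8 ⇒ (2|147) = -1]
  = (147|11)    [QR: both ≡ 3 mod 4, sign flips]
  = (4|11)    [147 ≡ 4 mod 11]
  = (1|11)    [11 ≡ 3 mod 8 ⇒ (2|11)^2 = +1]
  = 1    [(1|11) = 1]
Second factor (286|169):
(286|169)
  = (117|169)    [286 ≡ 117 mod 169]
  = (169|117)    [QR: 117 ≡ 1 mod 4, sign kept]
  = (52|117)    [169 ≡ 52 mod 117]
  = (13|117)    [117 ≡ 5 mod 8 ⇒ (2|117)^2 = +1]
  = (117|13)    [QR: 13 ≡ 1 mod 4, sign kept]
  = (0|13)    [117 ≡ 0 mod 13]
  = 0    [numerator 0, gcd > 1]
Product: (1)·(0) = 0.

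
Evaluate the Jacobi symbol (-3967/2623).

1

(-3967/2623)
  = (1279/2623)    [-3967 ≡ 1279 mod 2623]
  = -(2623/1279)    [QR: both ≡ 3 mod 4, sign flips]
  = -(65/1279)    [2623 ≡ 65 mod 1279]
  = -(1279/65)    [QR: 65 ≡ 1 mod 4, sign kept]
  = -(44/65)    [1279 ≡ 44 mod 65]
  = -(11/65)    [65 ≡ 1 mod 8 ⇒ (2/65)^2 = +1]
  = -(65/11)    [QR: 65 ≡ 1 mod 4, sign kept]
  = -(10/11)    [65 ≡ 10 mod 11]
  = (5/11)    [11 ≡ 3 mod 8 ⇒ (2/11) = -1]
  = (11/5)    [QR: 5 ≡ 1 mod 4, sign kept]
  = (1/5)    [11 ≡ 1 mod 5]
  = 1    [(1/5) = 1]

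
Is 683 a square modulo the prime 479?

Reduce the numerator: 683 ≡ 204 (mod 479), so (683/479) = (204/479).
Factor out 2: 204 = 2^2·51. Since 479 ≡ 7 (mod 8), (2/479) = +1, and (2/479)^2 = +1. Now have (51/479).
Both 51 ≡ 3 and 479 ≡ 3 (mod 4), so reciprocity gives (51/479) = -(479/51). Reduce: 479 ≡ 20 (mod 51). Now have -(20/51).
Factor out 2: 20 = 2^2·5. Since 51 ≡ 3 (mod 8), (2/51) = -1, and (2/51)^2 = +1. Now have -(5/51).
5 ≡ 1 (mod 4), so quadratic reciprocity gives (5/51) = (51/5). Reduce: 51 ≡ 1 (mod 5). Now have -(1/5).
(1/5) = 1. Collecting the sign factors: -1.
The Legendre symbol is -1, so x^2 ≡ 683 (mod 479) has no solution.

no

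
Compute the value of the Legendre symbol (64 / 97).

Factor out 2: 64 = 2^6. Since 97 ≡ 1 (mod 8), (2 / 97) = +1, and (2 / 97)^6 = +1. Now have (1 / 97).
(1 / 97) = 1. Collecting the sign factors: 1.

1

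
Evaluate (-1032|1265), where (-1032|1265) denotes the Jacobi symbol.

1

Reduce the numerator: -1032 ≡ 233 (mod 1265), so (-1032|1265) = (233|1265).
233 ≡ 1 (mod 4), so quadratic reciprocity gives (233|1265) = (1265|233). Reduce: 1265 ≡ 100 (mod 233). Now have (100|233).
Factor out 2: 100 = 2^2·25. Since 233 ≡ 1 (mod 8), (2|233) = +1, and (2|233)^2 = +1. Now have (25|233).
25 ≡ 1 (mod 4), so quadratic reciprocity gives (25|233) = (233|25). Reduce: 233 ≡ 8 (mod 25). Now have (8|25).
Factor out 2: 8 = 2^3. Since 25 ≡ 1 (mod 8), (2|25) = +1, and (2|25)^3 = +1. Now have (1|25).
(1|25) = 1. Collecting the sign factors: 1.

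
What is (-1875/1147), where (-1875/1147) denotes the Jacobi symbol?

(-1875/1147)
  = (419/1147)    [-1875 ≡ 419 mod 1147]
  = -(1147/419)    [QR: both ≡ 3 mod 4, sign flips]
  = -(309/419)    [1147 ≡ 309 mod 419]
  = -(419/309)    [QR: 309 ≡ 1 mod 4, sign kept]
  = -(110/309)    [419 ≡ 110 mod 309]
  = (55/309)    [309 ≡ 5 mod 8 ⇒ (2/309) = -1]
  = (309/55)    [QR: 309 ≡ 1 mod 4, sign kept]
  = (34/55)    [309 ≡ 34 mod 55]
  = (17/55)    [55 ≡ 7 mod 8 ⇒ (2/55) = +1]
  = (55/17)    [QR: 17 ≡ 1 mod 4, sign kept]
  = (4/17)    [55 ≡ 4 mod 17]
  = (1/17)    [17 ≡ 1 mod 8 ⇒ (2/17)^2 = +1]
  = 1    [(1/17) = 1]

1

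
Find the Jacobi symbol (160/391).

1

Factor out 2: 160 = 2^5·5. Since 391 ≡ 7 (mod 8), (2/391) = +1, and (2/391)^5 = +1. Now have (5/391).
5 ≡ 1 (mod 4), so quadratic reciprocity gives (5/391) = (391/5). Reduce: 391 ≡ 1 (mod 5). Now have (1/5).
(1/5) = 1. Collecting the sign factors: 1.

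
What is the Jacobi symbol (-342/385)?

Reduce the numerator: -342 ≡ 43 (mod 385), so (-342/385) = (43/385).
385 ≡ 1 (mod 4), so quadratic reciprocity gives (43/385) = (385/43). Reduce: 385 ≡ 41 (mod 43). Now have (41/43).
41 ≡ 1 (mod 4), so quadratic reciprocity gives (41/43) = (43/41). Reduce: 43 ≡ 2 (mod 41). Now have (2/41).
Factor out 2: 2 = 2. Since 41 ≡ 1 (mod 8), (2/41) = +1. Now have (1/41).
(1/41) = 1. Collecting the sign factors: 1.

1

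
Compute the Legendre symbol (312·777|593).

1

By multiplicativity, (312·777|593) = (312|593)·(777|593).
First factor (312|593):
(312|593)
  = (39|593)    [593 ≡ 1 mod 8 ⇒ (2|593)^3 = +1]
  = (593|39)    [QR: 593 ≡ 1 mod 4, sign kept]
  = (8|39)    [593 ≡ 8 mod 39]
  = (1|39)    [39 ≡ 7 mod 8 ⇒ (2|39)^3 = +1]
  = 1    [(1|39) = 1]
Second factor (777|593):
(777|593)
  = (184|593)    [777 ≡ 184 mod 593]
  = (23|593)    [593 ≡ 1 mod 8 ⇒ (2|593)^3 = +1]
  = (593|23)    [QR: 593 ≡ 1 mod 4, sign kept]
  = (18|23)    [593 ≡ 18 mod 23]
  = (9|23)    [23 ≡ 7 mod 8 ⇒ (2|23) = +1]
  = (23|9)    [QR: 9 ≡ 1 mod 4, sign kept]
  = (5|9)    [23 ≡ 5 mod 9]
  = (9|5)    [QR: 5 ≡ 1 mod 4, sign kept]
  = (4|5)    [9 ≡ 4 mod 5]
  = (1|5)    [5 ≡ 5 mod 8 ⇒ (2|5)^2 = +1]
  = 1    [(1|5) = 1]
Product: (1)·(1) = 1.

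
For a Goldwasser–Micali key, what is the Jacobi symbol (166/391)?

-1

(166/391)
  = (83/391)    [391 ≡ 7 mod 8 ⇒ (2/391) = +1]
  = -(391/83)    [QR: both ≡ 3 mod 4, sign flips]
  = -(59/83)    [391 ≡ 59 mod 83]
  = (83/59)    [QR: both ≡ 3 mod 4, sign flips]
  = (24/59)    [83 ≡ 24 mod 59]
  = -(3/59)    [59 ≡ 3 mod 8 ⇒ (2/59)^3 = -1]
  = (59/3)    [QR: both ≡ 3 mod 4, sign flips]
  = (2/3)    [59 ≡ 2 mod 3]
  = -(1/3)    [3 ≡ 3 mod 8 ⇒ (2/3) = -1]
  = -1    [(1/3) = 1]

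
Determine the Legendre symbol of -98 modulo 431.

-1

Pull out -1: (-98/431) = (-1/431)·(98/431). Since 431 ≡ 3 (mod 4), (-1/431) = -1. Now have -(98/431).
Factor out 2: 98 = 2·49. Since 431 ≡ 7 (mod 8), (2/431) = +1. Now have -(49/431).
49 ≡ 1 (mod 4), so quadratic reciprocity gives (49/431) = (431/49). Reduce: 431 ≡ 39 (mod 49). Now have -(39/49).
49 ≡ 1 (mod 4), so quadratic reciprocity gives (39/49) = (49/39). Reduce: 49 ≡ 10 (mod 39). Now have -(10/39).
Factor out 2: 10 = 2·5. Since 39 ≡ 7 (mod 8), (2/39) = +1. Now have -(5/39).
5 ≡ 1 (mod 4), so quadratic reciprocity gives (5/39) = (39/5). Reduce: 39 ≡ 4 (mod 5). Now have -(4/5).
Factor out 2: 4 = 2^2. Since 5 ≡ 5 (mod 8), (2/5) = -1, and (2/5)^2 = +1. Now have -(1/5).
(1/5) = 1. Collecting the sign factors: -1.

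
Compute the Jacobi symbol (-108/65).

Reduce the numerator: -108 ≡ 22 (mod 65), so (-108/65) = (22/65).
Factor out 2: 22 = 2·11. Since 65 ≡ 1 (mod 8), (2/65) = +1. Now have (11/65).
65 ≡ 1 (mod 4), so quadratic reciprocity gives (11/65) = (65/11). Reduce: 65 ≡ 10 (mod 11). Now have (10/11).
Factor out 2: 10 = 2·5. Since 11 ≡ 3 (mod 8), (2/11) = -1. Now have -(5/11).
5 ≡ 1 (mod 4), so quadratic reciprocity gives (5/11) = (11/5). Reduce: 11 ≡ 1 (mod 5). Now have -(1/5).
(1/5) = 1. Collecting the sign factors: -1.

-1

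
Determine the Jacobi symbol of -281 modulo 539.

1

Reduce the numerator: -281 ≡ 258 (mod 539), so (-281|539) = (258|539).
Factor out 2: 258 = 2·129. Since 539 ≡ 3 (mod 8), (2|539) = -1. Now have -(129|539).
129 ≡ 1 (mod 4), so quadratic reciprocity gives (129|539) = (539|129). Reduce: 539 ≡ 23 (mod 129). Now have -(23|129).
129 ≡ 1 (mod 4), so quadratic reciprocity gives (23|129) = (129|23). Reduce: 129 ≡ 14 (mod 23). Now have -(14|23).
Factor out 2: 14 = 2·7. Since 23 ≡ 7 (mod 8), (2|23) = +1. Now have -(7|23).
Both 7 ≡ 3 and 23 ≡ 3 (mod 4), so reciprocity gives (7|23) = -(23|7). Reduce: 23 ≡ 2 (mod 7). Now have (2|7).
Factor out 2: 2 = 2. Since 7 ≡ 7 (mod 8), (2|7) = +1. Now have (1|7).
(1|7) = 1. Collecting the sign factors: 1.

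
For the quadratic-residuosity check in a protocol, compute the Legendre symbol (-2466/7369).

-1

Reduce the numerator: -2466 ≡ 4903 (mod 7369), so (-2466/7369) = (4903/7369).
7369 ≡ 1 (mod 4), so quadratic reciprocity gives (4903/7369) = (7369/4903). Reduce: 7369 ≡ 2466 (mod 4903). Now have (2466/4903).
Factor out 2: 2466 = 2·1233. Since 4903 ≡ 7 (mod 8), (2/4903) = +1. Now have (1233/4903).
1233 ≡ 1 (mod 4), so quadratic reciprocity gives (1233/4903) = (4903/1233). Reduce: 4903 ≡ 1204 (mod 1233). Now have (1204/1233).
Factor out 2: 1204 = 2^2·301. Since 1233 ≡ 1 (mod 8), (2/1233) = +1, and (2/1233)^2 = +1. Now have (301/1233).
301 ≡ 1 (mod 4), so quadratic reciprocity gives (301/1233) = (1233/301). Reduce: 1233 ≡ 29 (mod 301). Now have (29/301).
29 ≡ 1 (mod 4), so quadratic reciprocity gives (29/301) = (301/29). Reduce: 301 ≡ 11 (mod 29). Now have (11/29).
29 ≡ 1 (mod 4), so quadratic reciprocity gives (11/29) = (29/11). Reduce: 29 ≡ 7 (mod 11). Now have (7/11).
Both 7 ≡ 3 and 11 ≡ 3 (mod 4), so reciprocity gives (7/11) = -(11/7). Reduce: 11 ≡ 4 (mod 7). Now have -(4/7).
Factor out 2: 4 = 2^2. Since 7 ≡ 7 (mod 8), (2/7) = +1, and (2/7)^2 = +1. Now have -(1/7).
(1/7) = 1. Collecting the sign factors: -1.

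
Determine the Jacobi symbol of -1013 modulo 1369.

1

Reduce the numerator: -1013 ≡ 356 (mod 1369), so (-1013 / 1369) = (356 / 1369).
Factor out 2: 356 = 2^2·89. Since 1369 ≡ 1 (mod 8), (2 / 1369) = +1, and (2 / 1369)^2 = +1. Now have (89 / 1369).
89 ≡ 1 (mod 4), so quadratic reciprocity gives (89 / 1369) = (1369 / 89). Reduce: 1369 ≡ 34 (mod 89). Now have (34 / 89).
Factor out 2: 34 = 2·17. Since 89 ≡ 1 (mod 8), (2 / 89) = +1. Now have (17 / 89).
17 ≡ 1 (mod 4), so quadratic reciprocity gives (17 / 89) = (89 / 17). Reduce: 89 ≡ 4 (mod 17). Now have (4 / 17).
Factor out 2: 4 = 2^2. Since 17 ≡ 1 (mod 8), (2 / 17) = +1, and (2 / 17)^2 = +1. Now have (1 / 17).
(1 / 17) = 1. Collecting the sign factors: 1.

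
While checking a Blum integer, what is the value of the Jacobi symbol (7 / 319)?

-1

Both 7 ≡ 3 and 319 ≡ 3 (mod 4), so reciprocity gives (7 / 319) = -(319 / 7). Reduce: 319 ≡ 4 (mod 7). Now have -(4 / 7).
Factor out 2: 4 = 2^2. Since 7 ≡ 7 (mod 8), (2 / 7) = +1, and (2 / 7)^2 = +1. Now have -(1 / 7).
(1 / 7) = 1. Collecting the sign factors: -1.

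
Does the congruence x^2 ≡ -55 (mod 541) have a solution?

no

Pull out -1: (-55/541) = (-1/541)·(55/541). Since 541 ≡ 1 (mod 4), (-1/541) = +1. Now have (55/541).
541 ≡ 1 (mod 4), so quadratic reciprocity gives (55/541) = (541/55). Reduce: 541 ≡ 46 (mod 55). Now have (46/55).
Factor out 2: 46 = 2·23. Since 55 ≡ 7 (mod 8), (2/55) = +1. Now have (23/55).
Both 23 ≡ 3 and 55 ≡ 3 (mod 4), so reciprocity gives (23/55) = -(55/23). Reduce: 55 ≡ 9 (mod 23). Now have -(9/23).
9 ≡ 1 (mod 4), so quadratic reciprocity gives (9/23) = (23/9). Reduce: 23 ≡ 5 (mod 9). Now have -(5/9).
5 ≡ 1 (mod 4), so quadratic reciprocity gives (5/9) = (9/5). Reduce: 9 ≡ 4 (mod 5). Now have -(4/5).
Factor out 2: 4 = 2^2. Since 5 ≡ 5 (mod 8), (2/5) = -1, and (2/5)^2 = +1. Now have -(1/5).
(1/5) = 1. Collecting the sign factors: -1.
(-55/541) = -1, and 541 is prime, so -55 is not a quadratic residue mod 541.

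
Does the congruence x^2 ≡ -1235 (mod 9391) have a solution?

Reduce the numerator: -1235 ≡ 8156 (mod 9391), so (-1235/9391) = (8156/9391).
Factor out 2: 8156 = 2^2·2039. Since 9391 ≡ 7 (mod 8), (2/9391) = +1, and (2/9391)^2 = +1. Now have (2039/9391).
Both 2039 ≡ 3 and 9391 ≡ 3 (mod 4), so reciprocity gives (2039/9391) = -(9391/2039). Reduce: 9391 ≡ 1235 (mod 2039). Now have -(1235/2039).
Both 1235 ≡ 3 and 2039 ≡ 3 (mod 4), so reciprocity gives (1235/2039) = -(2039/1235). Reduce: 2039 ≡ 804 (mod 1235). Now have (804/1235).
Factor out 2: 804 = 2^2·201. Since 1235 ≡ 3 (mod 8), (2/1235) = -1, and (2/1235)^2 = +1. Now have (201/1235).
201 ≡ 1 (mod 4), so quadratic reciprocity gives (201/1235) = (1235/201). Reduce: 1235 ≡ 29 (mod 201). Now have (29/201).
29 ≡ 1 (mod 4), so quadratic reciprocity gives (29/201) = (201/29). Reduce: 201 ≡ 27 (mod 29). Now have (27/29).
29 ≡ 1 (mod 4), so quadratic reciprocity gives (27/29) = (29/27). Reduce: 29 ≡ 2 (mod 27). Now have (2/27).
Factor out 2: 2 = 2. Since 27 ≡ 3 (mod 8), (2/27) = -1. Now have -(1/27).
(1/27) = 1. Collecting the sign factors: -1.
The Legendre symbol is -1, so x^2 ≡ -1235 (mod 9391) has no solution.

no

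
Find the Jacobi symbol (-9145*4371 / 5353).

By multiplicativity, (-9145·4371 / 5353) = (-9145 / 5353)·(4371 / 5353).
First factor (-9145 / 5353):
Reduce the numerator: -9145 ≡ 1561 (mod 5353), so (-9145 / 5353) = (1561 / 5353).
1561 ≡ 1 (mod 4), so quadratic reciprocity gives (1561 / 5353) = (5353 / 1561). Reduce: 5353 ≡ 670 (mod 1561). Now have (670 / 1561).
Factor out 2: 670 = 2·335. Since 1561 ≡ 1 (mod 8), (2 / 1561) = +1. Now have (335 / 1561).
1561 ≡ 1 (mod 4), so quadratic reciprocity gives (335 / 1561) = (1561 / 335). Reduce: 1561 ≡ 221 (mod 335). Now have (221 / 335).
221 ≡ 1 (mod 4), so quadratic reciprocity gives (221 / 335) = (335 / 221). Reduce: 335 ≡ 114 (mod 221). Now have (114 / 221).
Factor out 2: 114 = 2·57. Since 221 ≡ 5 (mod 8), (2 / 221) = -1. Now have -(57 / 221).
57 ≡ 1 (mod 4), so quadratic reciprocity gives (57 / 221) = (221 / 57). Reduce: 221 ≡ 50 (mod 57). Now have -(50 / 57).
Factor out 2: 50 = 2·25. Since 57 ≡ 1 (mod 8), (2 / 57) = +1. Now have -(25 / 57).
25 ≡ 1 (mod 4), so quadratic reciprocity gives (25 / 57) = (57 / 25). Reduce: 57 ≡ 7 (mod 25). Now have -(7 / 25).
25 ≡ 1 (mod 4), so quadratic reciprocity gives (7 / 25) = (25 / 7). Reduce: 25 ≡ 4 (mod 7). Now have -(4 / 7).
Factor out 2: 4 = 2^2. Since 7 ≡ 7 (mod 8), (2 / 7) = +1, and (2 / 7)^2 = +1. Now have -(1 / 7).
(1 / 7) = 1. Collecting the sign factors: -1.
Second factor (4371 / 5353):
5353 ≡ 1 (mod 4), so quadratic reciprocity gives (4371 / 5353) = (5353 / 4371). Reduce: 5353 ≡ 982 (mod 4371). Now have (982 / 4371).
Factor out 2: 982 = 2·491. Since 4371 ≡ 3 (mod 8), (2 / 4371) = -1. Now have -(491 / 4371).
Both 491 ≡ 3 and 4371 ≡ 3 (mod 4), so reciprocity gives (491 / 4371) = -(4371 / 491). Reduce: 4371 ≡ 443 (mod 491). Now have (443 / 491).
Both 443 ≡ 3 and 491 ≡ 3 (mod 4), so reciprocity gives (443 / 491) = -(491 / 443). Reduce: 491 ≡ 48 (mod 443). Now have -(48 / 443).
Factor out 2: 48 = 2^4·3. Since 443 ≡ 3 (mod 8), (2 / 443) = -1, and (2 / 443)^4 = +1. Now have -(3 / 443).
Both 3 ≡ 3 and 443 ≡ 3 (mod 4), so reciprocity gives (3 / 443) = -(443 / 3). Reduce: 443 ≡ 2 (mod 3). Now have (2 / 3).
Factor out 2: 2 = 2. Since 3 ≡ 3 (mod 8), (2 / 3) = -1. Now have -(1 / 3).
(1 / 3) = 1. Collecting the sign factors: -1.
Product: (-1)·(-1) = 1.

1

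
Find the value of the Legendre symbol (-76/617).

Reduce the numerator: -76 ≡ 541 (mod 617), so (-76/617) = (541/617).
541 ≡ 1 (mod 4), so quadratic reciprocity gives (541/617) = (617/541). Reduce: 617 ≡ 76 (mod 541). Now have (76/541).
Factor out 2: 76 = 2^2·19. Since 541 ≡ 5 (mod 8), (2/541) = -1, and (2/541)^2 = +1. Now have (19/541).
541 ≡ 1 (mod 4), so quadratic reciprocity gives (19/541) = (541/19). Reduce: 541 ≡ 9 (mod 19). Now have (9/19).
9 ≡ 1 (mod 4), so quadratic reciprocity gives (9/19) = (19/9). Reduce: 19 ≡ 1 (mod 9). Now have (1/9).
(1/9) = 1. Collecting the sign factors: 1.

1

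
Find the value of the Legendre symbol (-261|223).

-1

(-261|223)
  = (185|223)    [-261 ≡ 185 mod 223]
  = (223|185)    [QR: 185 ≡ 1 mod 4, sign kept]
  = (38|185)    [223 ≡ 38 mod 185]
  = (19|185)    [185 ≡ 1 mod 8 ⇒ (2|185) = +1]
  = (185|19)    [QR: 185 ≡ 1 mod 4, sign kept]
  = (14|19)    [185 ≡ 14 mod 19]
  = -(7|19)    [19 ≡ 3 mod 8 ⇒ (2|19) = -1]
  = (19|7)    [QR: both ≡ 3 mod 4, sign flips]
  = (5|7)    [19 ≡ 5 mod 7]
  = (7|5)    [QR: 5 ≡ 1 mod 4, sign kept]
  = (2|5)    [7 ≡ 2 mod 5]
  = -(1|5)    [5 ≡ 5 mod 8 ⇒ (2|5) = -1]
  = -1    [(1|5) = 1]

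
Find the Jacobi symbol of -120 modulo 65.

0

(-120 / 65)
  = (10 / 65)    [-120 ≡ 10 mod 65]
  = (5 / 65)    [65 ≡ 1 mod 8 ⇒ (2 / 65) = +1]
  = (65 / 5)    [QR: 5 ≡ 1 mod 4, sign kept]
  = (0 / 5)    [65 ≡ 0 mod 5]
  = 0    [numerator 0, gcd > 1]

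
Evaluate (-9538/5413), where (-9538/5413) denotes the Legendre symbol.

-1

Reduce the numerator: -9538 ≡ 1288 (mod 5413), so (-9538/5413) = (1288/5413).
Factor out 2: 1288 = 2^3·161. Since 5413 ≡ 5 (mod 8), (2/5413) = -1, and (2/5413)^3 = -1. Now have -(161/5413).
161 ≡ 1 (mod 4), so quadratic reciprocity gives (161/5413) = (5413/161). Reduce: 5413 ≡ 100 (mod 161). Now have -(100/161).
Factor out 2: 100 = 2^2·25. Since 161 ≡ 1 (mod 8), (2/161) = +1, and (2/161)^2 = +1. Now have -(25/161).
25 ≡ 1 (mod 4), so quadratic reciprocity gives (25/161) = (161/25). Reduce: 161 ≡ 11 (mod 25). Now have -(11/25).
25 ≡ 1 (mod 4), so quadratic reciprocity gives (11/25) = (25/11). Reduce: 25 ≡ 3 (mod 11). Now have -(3/11).
Both 3 ≡ 3 and 11 ≡ 3 (mod 4), so reciprocity gives (3/11) = -(11/3). Reduce: 11 ≡ 2 (mod 3). Now have (2/3).
Factor out 2: 2 = 2. Since 3 ≡ 3 (mod 8), (2/3) = -1. Now have -(1/3).
(1/3) = 1. Collecting the sign factors: -1.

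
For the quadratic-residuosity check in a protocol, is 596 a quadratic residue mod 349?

no

(596/349)
  = (247/349)    [596 ≡ 247 mod 349]
  = (349/247)    [QR: 349 ≡ 1 mod 4, sign kept]
  = (102/247)    [349 ≡ 102 mod 247]
  = (51/247)    [247 ≡ 7 mod 8 ⇒ (2/247) = +1]
  = -(247/51)    [QR: both ≡ 3 mod 4, sign flips]
  = -(43/51)    [247 ≡ 43 mod 51]
  = (51/43)    [QR: both ≡ 3 mod 4, sign flips]
  = (8/43)    [51 ≡ 8 mod 43]
  = -(1/43)    [43 ≡ 3 mod 8 ⇒ (2/43)^3 = -1]
  = -1    [(1/43) = 1]
(596/349) = -1, and 349 is prime, so 596 is not a quadratic residue mod 349.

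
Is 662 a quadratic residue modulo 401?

Reduce the numerator: 662 ≡ 261 (mod 401), so (662/401) = (261/401).
261 ≡ 1 (mod 4), so quadratic reciprocity gives (261/401) = (401/261). Reduce: 401 ≡ 140 (mod 261). Now have (140/261).
Factor out 2: 140 = 2^2·35. Since 261 ≡ 5 (mod 8), (2/261) = -1, and (2/261)^2 = +1. Now have (35/261).
261 ≡ 1 (mod 4), so quadratic reciprocity gives (35/261) = (261/35). Reduce: 261 ≡ 16 (mod 35). Now have (16/35).
Factor out 2: 16 = 2^4. Since 35 ≡ 3 (mod 8), (2/35) = -1, and (2/35)^4 = +1. Now have (1/35).
(1/35) = 1. Collecting the sign factors: 1.
(662/401) = 1, and 401 is prime, so 662 is a quadratic residue mod 401.

yes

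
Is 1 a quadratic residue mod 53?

yes

(1/53)
  = 1    [(1/53) = 1]
The Legendre symbol is 1, so x^2 ≡ 1 (mod 53) has solution.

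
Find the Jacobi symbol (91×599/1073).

By multiplicativity, (91·599/1073) = (91/1073)·(599/1073).
First factor (91/1073):
1073 ≡ 1 (mod 4), so quadratic reciprocity gives (91/1073) = (1073/91). Reduce: 1073 ≡ 72 (mod 91). Now have (72/91).
Factor out 2: 72 = 2^3·9. Since 91 ≡ 3 (mod 8), (2/91) = -1, and (2/91)^3 = -1. Now have -(9/91).
9 ≡ 1 (mod 4), so quadratic reciprocity gives (9/91) = (91/9). Reduce: 91 ≡ 1 (mod 9). Now have -(1/9).
(1/9) = 1. Collecting the sign factors: -1.
Second factor (599/1073):
1073 ≡ 1 (mod 4), so quadratic reciprocity gives (599/1073) = (1073/599). Reduce: 1073 ≡ 474 (mod 599). Now have (474/599).
Factor out 2: 474 = 2·237. Since 599 ≡ 7 (mod 8), (2/599) = +1. Now have (237/599).
237 ≡ 1 (mod 4), so quadratic reciprocity gives (237/599) = (599/237). Reduce: 599 ≡ 125 (mod 237). Now have (125/237).
125 ≡ 1 (mod 4), so quadratic reciprocity gives (125/237) = (237/125). Reduce: 237 ≡ 112 (mod 125). Now have (112/125).
Factor out 2: 112 = 2^4·7. Since 125 ≡ 5 (mod 8), (2/125) = -1, and (2/125)^4 = +1. Now have (7/125).
125 ≡ 1 (mod 4), so quadratic reciprocity gives (7/125) = (125/7). Reduce: 125 ≡ 6 (mod 7). Now have (6/7).
Factor out 2: 6 = 2·3. Since 7 ≡ 7 (mod 8), (2/7) = +1. Now have (3/7).
Both 3 ≡ 3 and 7 ≡ 3 (mod 4), so reciprocity gives (3/7) = -(7/3). Reduce: 7 ≡ 1 (mod 3). Now have -(1/3).
(1/3) = 1. Collecting the sign factors: -1.
Product: (-1)·(-1) = 1.

1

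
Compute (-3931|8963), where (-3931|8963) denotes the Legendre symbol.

(-3931|8963)
  = (5032|8963)    [-3931 ≡ 5032 mod 8963]
  = -(629|8963)    [8963 ≡ 3 mod 8 ⇒ (2|8963)^3 = -1]
  = -(8963|629)    [QR: 629 ≡ 1 mod 4, sign kept]
  = -(157|629)    [8963 ≡ 157 mod 629]
  = -(629|157)    [QR: 157 ≡ 1 mod 4, sign kept]
  = -(1|157)    [629 ≡ 1 mod 157]
  = -1    [(1|157) = 1]

-1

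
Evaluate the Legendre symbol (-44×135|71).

By multiplicativity, (-44·135|71) = (-44|71)·(135|71).
First factor (-44|71):
Reduce the numerator: -44 ≡ 27 (mod 71), so (-44|71) = (27|71).
Both 27 ≡ 3 and 71 ≡ 3 (mod 4), so reciprocity gives (27|71) = -(71|27). Reduce: 71 ≡ 17 (mod 27). Now have -(17|27).
17 ≡ 1 (mod 4), so quadratic reciprocity gives (17|27) = (27|17). Reduce: 27 ≡ 10 (mod 17). Now have -(10|17).
Factor out 2: 10 = 2·5. Since 17 ≡ 1 (mod 8), (2|17) = +1. Now have -(5|17).
5 ≡ 1 (mod 4), so quadratic reciprocity gives (5|17) = (17|5). Reduce: 17 ≡ 2 (mod 5). Now have -(2|5).
Factor out 2: 2 = 2. Since 5 ≡ 5 (mod 8), (2|5) = -1. Now have (1|5).
(1|5) = 1. Collecting the sign factors: 1.
Second factor (135|71):
Reduce the numerator: 135 ≡ 64 (mod 71), so (135|71) = (64|71).
Factor out 2: 64 = 2^6. Since 71 ≡ 7 (mod 8), (2|71) = +1, and (2|71)^6 = +1. Now have (1|71).
(1|71) = 1. Collecting the sign factors: 1.
Product: (1)·(1) = 1.

1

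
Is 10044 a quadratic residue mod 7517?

(10044|7517)
  = (2527|7517)    [10044 ≡ 2527 mod 7517]
  = (7517|2527)    [QR: 7517 ≡ 1 mod 4, sign kept]
  = (2463|2527)    [7517 ≡ 2463 mod 2527]
  = -(2527|2463)    [QR: both ≡ 3 mod 4, sign flips]
  = -(64|2463)    [2527 ≡ 64 mod 2463]
  = -(1|2463)    [2463 ≡ 7 mod 8 ⇒ (2|2463)^6 = +1]
  = -1    [(1|2463) = 1]
The Legendre symbol is -1, so x^2 ≡ 10044 (mod 7517) has no solution.

no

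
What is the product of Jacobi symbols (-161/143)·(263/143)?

1

By multiplicativity, (-161·263/143) = (-161/143)·(263/143).
First factor (-161/143):
(-161/143)
  = (125/143)    [-161 ≡ 125 mod 143]
  = (143/125)    [QR: 125 ≡ 1 mod 4, sign kept]
  = (18/125)    [143 ≡ 18 mod 125]
  = -(9/125)    [125 ≡ 5 mod 8 ⇒ (2/125) = -1]
  = -(125/9)    [QR: 9 ≡ 1 mod 4, sign kept]
  = -(8/9)    [125 ≡ 8 mod 9]
  = -(1/9)    [9 ≡ 1 mod 8 ⇒ (2/9)^3 = +1]
  = -1    [(1/9) = 1]
Second factor (263/143):
(263/143)
  = (120/143)    [263 ≡ 120 mod 143]
  = (15/143)    [143 ≡ 7 mod 8 ⇒ (2/143)^3 = +1]
  = -(143/15)    [QR: both ≡ 3 mod 4, sign flips]
  = -(8/15)    [143 ≡ 8 mod 15]
  = -(1/15)    [15 ≡ 7 mod 8 ⇒ (2/15)^3 = +1]
  = -1    [(1/15) = 1]
Product: (-1)·(-1) = 1.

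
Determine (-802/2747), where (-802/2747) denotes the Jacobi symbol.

-1

Reduce the numerator: -802 ≡ 1945 (mod 2747), so (-802/2747) = (1945/2747).
1945 ≡ 1 (mod 4), so quadratic reciprocity gives (1945/2747) = (2747/1945). Reduce: 2747 ≡ 802 (mod 1945). Now have (802/1945).
Factor out 2: 802 = 2·401. Since 1945 ≡ 1 (mod 8), (2/1945) = +1. Now have (401/1945).
401 ≡ 1 (mod 4), so quadratic reciprocity gives (401/1945) = (1945/401). Reduce: 1945 ≡ 341 (mod 401). Now have (341/401).
341 ≡ 1 (mod 4), so quadratic reciprocity gives (341/401) = (401/341). Reduce: 401 ≡ 60 (mod 341). Now have (60/341).
Factor out 2: 60 = 2^2·15. Since 341 ≡ 5 (mod 8), (2/341) = -1, and (2/341)^2 = +1. Now have (15/341).
341 ≡ 1 (mod 4), so quadratic reciprocity gives (15/341) = (341/15). Reduce: 341 ≡ 11 (mod 15). Now have (11/15).
Both 11 ≡ 3 and 15 ≡ 3 (mod 4), so reciprocity gives (11/15) = -(15/11). Reduce: 15 ≡ 4 (mod 11). Now have -(4/11).
Factor out 2: 4 = 2^2. Since 11 ≡ 3 (mod 8), (2/11) = -1, and (2/11)^2 = +1. Now have -(1/11).
(1/11) = 1. Collecting the sign factors: -1.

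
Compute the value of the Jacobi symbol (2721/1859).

Reduce the numerator: 2721 ≡ 862 (mod 1859), so (2721/1859) = (862/1859).
Factor out 2: 862 = 2·431. Since 1859 ≡ 3 (mod 8), (2/1859) = -1. Now have -(431/1859).
Both 431 ≡ 3 and 1859 ≡ 3 (mod 4), so reciprocity gives (431/1859) = -(1859/431). Reduce: 1859 ≡ 135 (mod 431). Now have (135/431).
Both 135 ≡ 3 and 431 ≡ 3 (mod 4), so reciprocity gives (135/431) = -(431/135). Reduce: 431 ≡ 26 (mod 135). Now have -(26/135).
Factor out 2: 26 = 2·13. Since 135 ≡ 7 (mod 8), (2/135) = +1. Now have -(13/135).
13 ≡ 1 (mod 4), so quadratic reciprocity gives (13/135) = (135/13). Reduce: 135 ≡ 5 (mod 13). Now have -(5/13).
5 ≡ 1 (mod 4), so quadratic reciprocity gives (5/13) = (13/5). Reduce: 13 ≡ 3 (mod 5). Now have -(3/5).
5 ≡ 1 (mod 4), so quadratic reciprocity gives (3/5) = (5/3). Reduce: 5 ≡ 2 (mod 3). Now have -(2/3).
Factor out 2: 2 = 2. Since 3 ≡ 3 (mod 8), (2/3) = -1. Now have (1/3).
(1/3) = 1. Collecting the sign factors: 1.

1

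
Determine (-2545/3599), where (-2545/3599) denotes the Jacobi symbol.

-1

Pull out -1: (-2545/3599) = (-1/3599)·(2545/3599). Since 3599 ≡ 3 (mod 4), (-1/3599) = -1. Now have -(2545/3599).
2545 ≡ 1 (mod 4), so quadratic reciprocity gives (2545/3599) = (3599/2545). Reduce: 3599 ≡ 1054 (mod 2545). Now have -(1054/2545).
Factor out 2: 1054 = 2·527. Since 2545 ≡ 1 (mod 8), (2/2545) = +1. Now have -(527/2545).
2545 ≡ 1 (mod 4), so quadratic reciprocity gives (527/2545) = (2545/527). Reduce: 2545 ≡ 437 (mod 527). Now have -(437/527).
437 ≡ 1 (mod 4), so quadratic reciprocity gives (437/527) = (527/437). Reduce: 527 ≡ 90 (mod 437). Now have -(90/437).
Factor out 2: 90 = 2·45. Since 437 ≡ 5 (mod 8), (2/437) = -1. Now have (45/437).
45 ≡ 1 (mod 4), so quadratic reciprocity gives (45/437) = (437/45). Reduce: 437 ≡ 32 (mod 45). Now have (32/45).
Factor out 2: 32 = 2^5. Since 45 ≡ 5 (mod 8), (2/45) = -1, and (2/45)^5 = -1. Now have -(1/45).
(1/45) = 1. Collecting the sign factors: -1.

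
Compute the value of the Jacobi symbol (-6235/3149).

(-6235/3149)
  = (6235/3149)    [3149 ≡ 1 mod 4 ⇒ (-1/3149) = +1]
  = (3086/3149)    [6235 ≡ 3086 mod 3149]
  = -(1543/3149)    [3149 ≡ 5 mod 8 ⇒ (2/3149) = -1]
  = -(3149/1543)    [QR: 3149 ≡ 1 mod 4, sign kept]
  = -(63/1543)    [3149 ≡ 63 mod 1543]
  = (1543/63)    [QR: both ≡ 3 mod 4, sign flips]
  = (31/63)    [1543 ≡ 31 mod 63]
  = -(63/31)    [QR: both ≡ 3 mod 4, sign flips]
  = -(1/31)    [63 ≡ 1 mod 31]
  = -1    [(1/31) = 1]

-1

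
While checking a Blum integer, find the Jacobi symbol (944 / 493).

1

Reduce the numerator: 944 ≡ 451 (mod 493), so (944 / 493) = (451 / 493).
493 ≡ 1 (mod 4), so quadratic reciprocity gives (451 / 493) = (493 / 451). Reduce: 493 ≡ 42 (mod 451). Now have (42 / 451).
Factor out 2: 42 = 2·21. Since 451 ≡ 3 (mod 8), (2 / 451) = -1. Now have -(21 / 451).
21 ≡ 1 (mod 4), so quadratic reciprocity gives (21 / 451) = (451 / 21). Reduce: 451 ≡ 10 (mod 21). Now have -(10 / 21).
Factor out 2: 10 = 2·5. Since 21 ≡ 5 (mod 8), (2 / 21) = -1. Now have (5 / 21).
5 ≡ 1 (mod 4), so quadratic reciprocity gives (5 / 21) = (21 / 5). Reduce: 21 ≡ 1 (mod 5). Now have (1 / 5).
(1 / 5) = 1. Collecting the sign factors: 1.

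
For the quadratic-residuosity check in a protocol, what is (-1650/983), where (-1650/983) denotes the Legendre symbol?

Pull out -1: (-1650/983) = (-1/983)·(1650/983). Since 983 ≡ 3 (mod 4), (-1/983) = -1. Now have -(1650/983).
Reduce the numerator: 1650 ≡ 667 (mod 983), so (1650/983) = (667/983).
Both 667 ≡ 3 and 983 ≡ 3 (mod 4), so reciprocity gives (667/983) = -(983/667). Reduce: 983 ≡ 316 (mod 667). Now have (316/667).
Factor out 2: 316 = 2^2·79. Since 667 ≡ 3 (mod 8), (2/667) = -1, and (2/667)^2 = +1. Now have (79/667).
Both 79 ≡ 3 and 667 ≡ 3 (mod 4), so reciprocity gives (79/667) = -(667/79). Reduce: 667 ≡ 35 (mod 79). Now have -(35/79).
Both 35 ≡ 3 and 79 ≡ 3 (mod 4), so reciprocity gives (35/79) = -(79/35). Reduce: 79 ≡ 9 (mod 35). Now have (9/35).
9 ≡ 1 (mod 4), so quadratic reciprocity gives (9/35) = (35/9). Reduce: 35 ≡ 8 (mod 9). Now have (8/9).
Factor out 2: 8 = 2^3. Since 9 ≡ 1 (mod 8), (2/9) = +1, and (2/9)^3 = +1. Now have (1/9).
(1/9) = 1. Collecting the sign factors: 1.

1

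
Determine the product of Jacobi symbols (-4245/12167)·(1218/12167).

By multiplicativity, (-4245·1218/12167) = (-4245/12167)·(1218/12167).
First factor (-4245/12167):
Reduce the numerator: -4245 ≡ 7922 (mod 12167), so (-4245/12167) = (7922/12167).
Factor out 2: 7922 = 2·3961. Since 12167 ≡ 7 (mod 8), (2/12167) = +1. Now have (3961/12167).
3961 ≡ 1 (mod 4), so quadratic reciprocity gives (3961/12167) = (12167/3961). Reduce: 12167 ≡ 284 (mod 3961). Now have (284/3961).
Factor out 2: 284 = 2^2·71. Since 3961 ≡ 1 (mod 8), (2/3961) = +1, and (2/3961)^2 = +1. Now have (71/3961).
3961 ≡ 1 (mod 4), so quadratic reciprocity gives (71/3961) = (3961/71). Reduce: 3961 ≡ 56 (mod 71). Now have (56/71).
Factor out 2: 56 = 2^3·7. Since 71 ≡ 7 (mod 8), (2/71) = +1, and (2/71)^3 = +1. Now have (7/71).
Both 7 ≡ 3 and 71 ≡ 3 (mod 4), so reciprocity gives (7/71) = -(71/7). Reduce: 71 ≡ 1 (mod 7). Now have -(1/7).
(1/7) = 1. Collecting the sign factors: -1.
Second factor (1218/12167):
Factor out 2: 1218 = 2·609. Since 12167 ≡ 7 (mod 8), (2/12167) = +1. Now have (609/12167).
609 ≡ 1 (mod 4), so quadratic reciprocity gives (609/12167) = (12167/609). Reduce: 12167 ≡ 596 (mod 609). Now have (596/609).
Factor out 2: 596 = 2^2·149. Since 609 ≡ 1 (mod 8), (2/609) = +1, and (2/609)^2 = +1. Now have (149/609).
149 ≡ 1 (mod 4), so quadratic reciprocity gives (149/609) = (609/149). Reduce: 609 ≡ 13 (mod 149). Now have (13/149).
13 ≡ 1 (mod 4), so quadratic reciprocity gives (13/149) = (149/13). Reduce: 149 ≡ 6 (mod 13). Now have (6/13).
Factor out 2: 6 = 2·3. Since 13 ≡ 5 (mod 8), (2/13) = -1. Now have -(3/13).
13 ≡ 1 (mod 4), so quadratic reciprocity gives (3/13) = (13/3). Reduce: 13 ≡ 1 (mod 3). Now have -(1/3).
(1/3) = 1. Collecting the sign factors: -1.
Product: (-1)·(-1) = 1.

1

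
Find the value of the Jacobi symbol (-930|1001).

Reduce the numerator: -930 ≡ 71 (mod 1001), so (-930|1001) = (71|1001).
1001 ≡ 1 (mod 4), so quadratic reciprocity gives (71|1001) = (1001|71). Reduce: 1001 ≡ 7 (mod 71). Now have (7|71).
Both 7 ≡ 3 and 71 ≡ 3 (mod 4), so reciprocity gives (7|71) = -(71|7). Reduce: 71 ≡ 1 (mod 7). Now have -(1|7).
(1|7) = 1. Collecting the sign factors: -1.

-1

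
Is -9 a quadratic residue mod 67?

no

(-9/67)
  = -(9/67)    [67 ≡ 3 mod 4 ⇒ (-1/67) = -1]
  = -(67/9)    [QR: 9 ≡ 1 mod 4, sign kept]
  = -(4/9)    [67 ≡ 4 mod 9]
  = -(1/9)    [9 ≡ 1 mod 8 ⇒ (2/9)^2 = +1]
  = -1    [(1/9) = 1]
(-9/67) = -1, and 67 is prime, so -9 is not a quadratic residue mod 67.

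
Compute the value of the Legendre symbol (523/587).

-1

Both 523 ≡ 3 and 587 ≡ 3 (mod 4), so reciprocity gives (523/587) = -(587/523). Reduce: 587 ≡ 64 (mod 523). Now have -(64/523).
Factor out 2: 64 = 2^6. Since 523 ≡ 3 (mod 8), (2/523) = -1, and (2/523)^6 = +1. Now have -(1/523).
(1/523) = 1. Collecting the sign factors: -1.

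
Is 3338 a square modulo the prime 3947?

(3338|3947)
  = -(1669|3947)    [3947 ≡ 3 mod 8 ⇒ (2|3947) = -1]
  = -(3947|1669)    [QR: 1669 ≡ 1 mod 4, sign kept]
  = -(609|1669)    [3947 ≡ 609 mod 1669]
  = -(1669|609)    [QR: 609 ≡ 1 mod 4, sign kept]
  = -(451|609)    [1669 ≡ 451 mod 609]
  = -(609|451)    [QR: 609 ≡ 1 mod 4, sign kept]
  = -(158|451)    [609 ≡ 158 mod 451]
  = (79|451)    [451 ≡ 3 mod 8 ⇒ (2|451) = -1]
  = -(451|79)    [QR: both ≡ 3 mod 4, sign flips]
  = -(56|79)    [451 ≡ 56 mod 79]
  = -(7|79)    [79 ≡ 7 mod 8 ⇒ (2|79)^3 = +1]
  = (79|7)    [QR: both ≡ 3 mod 4, sign flips]
  = (2|7)    [79 ≡ 2 mod 7]
  = (1|7)    [7 ≡ 7 mod 8 ⇒ (2|7) = +1]
  = 1    [(1|7) = 1]
The Legendre symbol is 1, so x^2 ≡ 3338 (mod 3947) has solution.

yes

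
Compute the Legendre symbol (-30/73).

-1

(-30/73)
  = (30/73)    [73 ≡ 1 mod 4 ⇒ (-1/73) = +1]
  = (15/73)    [73 ≡ 1 mod 8 ⇒ (2/73) = +1]
  = (73/15)    [QR: 73 ≡ 1 mod 4, sign kept]
  = (13/15)    [73 ≡ 13 mod 15]
  = (15/13)    [QR: 13 ≡ 1 mod 4, sign kept]
  = (2/13)    [15 ≡ 2 mod 13]
  = -(1/13)    [13 ≡ 5 mod 8 ⇒ (2/13) = -1]
  = -1    [(1/13) = 1]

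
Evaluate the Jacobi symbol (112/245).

(112/245)
  = (7/245)    [245 ≡ 5 mod 8 ⇒ (2/245)^4 = +1]
  = (245/7)    [QR: 245 ≡ 1 mod 4, sign kept]
  = (0/7)    [245 ≡ 0 mod 7]
  = 0    [numerator 0, gcd > 1]

0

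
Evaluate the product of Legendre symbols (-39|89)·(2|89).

By multiplicativity, (-39·2|89) = (-39|89)·(2|89).
First factor (-39|89):
(-39|89)
  = (39|89)    [89 ≡ 1 mod 4 ⇒ (-1|89) = +1]
  = (89|39)    [QR: 89 ≡ 1 mod 4, sign kept]
  = (11|39)    [89 ≡ 11 mod 39]
  = -(39|11)    [QR: both ≡ 3 mod 4, sign flips]
  = -(6|11)    [39 ≡ 6 mod 11]
  = (3|11)    [11 ≡ 3 mod 8 ⇒ (2|11) = -1]
  = -(11|3)    [QR: both ≡ 3 mod 4, sign flips]
  = -(2|3)    [11 ≡ 2 mod 3]
  = (1|3)    [3 ≡ 3 mod 8 ⇒ (2|3) = -1]
  = 1    [(1|3) = 1]
Second factor (2|89):
(2|89)
  = (1|89)    [89 ≡ 1 mod 8 ⇒ (2|89) = +1]
  = 1    [(1|89) = 1]
Product: (1)·(1) = 1.

1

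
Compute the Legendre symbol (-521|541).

Reduce the numerator: -521 ≡ 20 (mod 541), so (-521|541) = (20|541).
Factor out 2: 20 = 2^2·5. Since 541 ≡ 5 (mod 8), (2|541) = -1, and (2|541)^2 = +1. Now have (5|541).
5 ≡ 1 (mod 4), so quadratic reciprocity gives (5|541) = (541|5). Reduce: 541 ≡ 1 (mod 5). Now have (1|5).
(1|5) = 1. Collecting the sign factors: 1.

1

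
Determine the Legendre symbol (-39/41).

1

Pull out -1: (-39/41) = (-1/41)·(39/41). Since 41 ≡ 1 (mod 4), (-1/41) = +1. Now have (39/41).
41 ≡ 1 (mod 4), so quadratic reciprocity gives (39/41) = (41/39). Reduce: 41 ≡ 2 (mod 39). Now have (2/39).
Factor out 2: 2 = 2. Since 39 ≡ 7 (mod 8), (2/39) = +1. Now have (1/39).
(1/39) = 1. Collecting the sign factors: 1.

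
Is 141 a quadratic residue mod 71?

Reduce the numerator: 141 ≡ 70 (mod 71), so (141/71) = (70/71).
Factor out 2: 70 = 2·35. Since 71 ≡ 7 (mod 8), (2/71) = +1. Now have (35/71).
Both 35 ≡ 3 and 71 ≡ 3 (mod 4), so reciprocity gives (35/71) = -(71/35). Reduce: 71 ≡ 1 (mod 35). Now have -(1/35).
(1/35) = 1. Collecting the sign factors: -1.
The Legendre symbol is -1, so x^2 ≡ 141 (mod 71) has no solution.

no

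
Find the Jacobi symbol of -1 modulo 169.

1

(-1/169)
  = (168/169)    [-1 ≡ 168 mod 169]
  = (21/169)    [169 ≡ 1 mod 8 ⇒ (2/169)^3 = +1]
  = (169/21)    [QR: 21 ≡ 1 mod 4, sign kept]
  = (1/21)    [169 ≡ 1 mod 21]
  = 1    [(1/21) = 1]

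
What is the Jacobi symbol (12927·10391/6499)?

1

By multiplicativity, (12927·10391/6499) = (12927/6499)·(10391/6499).
First factor (12927/6499):
Reduce the numerator: 12927 ≡ 6428 (mod 6499), so (12927/6499) = (6428/6499).
Factor out 2: 6428 = 2^2·1607. Since 6499 ≡ 3 (mod 8), (2/6499) = -1, and (2/6499)^2 = +1. Now have (1607/6499).
Both 1607 ≡ 3 and 6499 ≡ 3 (mod 4), so reciprocity gives (1607/6499) = -(6499/1607). Reduce: 6499 ≡ 71 (mod 1607). Now have -(71/1607).
Both 71 ≡ 3 and 1607 ≡ 3 (mod 4), so reciprocity gives (71/1607) = -(1607/71). Reduce: 1607 ≡ 45 (mod 71). Now have (45/71).
45 ≡ 1 (mod 4), so quadratic reciprocity gives (45/71) = (71/45). Reduce: 71 ≡ 26 (mod 45). Now have (26/45).
Factor out 2: 26 = 2·13. Since 45 ≡ 5 (mod 8), (2/45) = -1. Now have -(13/45).
13 ≡ 1 (mod 4), so quadratic reciprocity gives (13/45) = (45/13). Reduce: 45 ≡ 6 (mod 13). Now have -(6/13).
Factor out 2: 6 = 2·3. Since 13 ≡ 5 (mod 8), (2/13) = -1. Now have (3/13).
13 ≡ 1 (mod 4), so quadratic reciprocity gives (3/13) = (13/3). Reduce: 13 ≡ 1 (mod 3). Now have (1/3).
(1/3) = 1. Collecting the sign factors: 1.
Second factor (10391/6499):
Reduce the numerator: 10391 ≡ 3892 (mod 6499), so (10391/6499) = (3892/6499).
Factor out 2: 3892 = 2^2·973. Since 6499 ≡ 3 (mod 8), (2/6499) = -1, and (2/6499)^2 = +1. Now have (973/6499).
973 ≡ 1 (mod 4), so quadratic reciprocity gives (973/6499) = (6499/973). Reduce: 6499 ≡ 661 (mod 973). Now have (661/973).
661 ≡ 1 (mod 4), so quadratic reciprocity gives (661/973) = (973/661). Reduce: 973 ≡ 312 (mod 661). Now have (312/661).
Factor out 2: 312 = 2^3·39. Since 661 ≡ 5 (mod 8), (2/661) = -1, and (2/661)^3 = -1. Now have -(39/661).
661 ≡ 1 (mod 4), so quadratic reciprocity gives (39/661) = (661/39). Reduce: 661 ≡ 37 (mod 39). Now have -(37/39).
37 ≡ 1 (mod 4), so quadratic reciprocity gives (37/39) = (39/37). Reduce: 39 ≡ 2 (mod 37). Now have -(2/37).
Factor out 2: 2 = 2. Since 37 ≡ 5 (mod 8), (2/37) = -1. Now have (1/37).
(1/37) = 1. Collecting the sign factors: 1.
Product: (1)·(1) = 1.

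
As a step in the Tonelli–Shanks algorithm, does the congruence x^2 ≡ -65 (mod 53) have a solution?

no

(-65|53)
  = (41|53)    [-65 ≡ 41 mod 53]
  = (53|41)    [QR: 41 ≡ 1 mod 4, sign kept]
  = (12|41)    [53 ≡ 12 mod 41]
  = (3|41)    [41 ≡ 1 mod 8 ⇒ (2|41)^2 = +1]
  = (41|3)    [QR: 41 ≡ 1 mod 4, sign kept]
  = (2|3)    [41 ≡ 2 mod 3]
  = -(1|3)    [3 ≡ 3 mod 8 ⇒ (2|3) = -1]
  = -1    [(1|3) = 1]
(-65|53) = -1, and 53 is prime, so -65 is not a quadratic residue mod 53.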